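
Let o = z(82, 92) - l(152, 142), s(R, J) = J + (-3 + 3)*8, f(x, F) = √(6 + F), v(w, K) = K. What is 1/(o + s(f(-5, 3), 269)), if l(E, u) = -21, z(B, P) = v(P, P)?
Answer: 1/382 ≈ 0.0026178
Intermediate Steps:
z(B, P) = P
s(R, J) = J (s(R, J) = J + 0*8 = J + 0 = J)
o = 113 (o = 92 - 1*(-21) = 92 + 21 = 113)
1/(o + s(f(-5, 3), 269)) = 1/(113 + 269) = 1/382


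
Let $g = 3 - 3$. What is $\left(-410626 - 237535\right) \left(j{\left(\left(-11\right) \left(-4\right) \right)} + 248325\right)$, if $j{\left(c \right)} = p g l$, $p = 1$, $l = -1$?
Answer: $-160954580325$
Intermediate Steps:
$g = 0$ ($g = 3 - 3 = 0$)
$j{\left(c \right)} = 0$ ($j{\left(c \right)} = 1 \cdot 0 \left(-1\right) = 0 \left(-1\right) = 0$)
$\left(-410626 - 237535\right) \left(j{\left(\left(-11\right) \left(-4\right) \right)} + 248325\right) = \left(-410626 - 237535\right) \left(0 + 248325\right) = \left(-648161\right) 248325 = -160954580325$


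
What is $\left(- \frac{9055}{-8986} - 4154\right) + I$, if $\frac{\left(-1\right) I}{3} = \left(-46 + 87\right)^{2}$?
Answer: $- \frac{82635187}{8986} \approx -9196.0$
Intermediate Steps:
$I = -5043$ ($I = - 3 \left(-46 + 87\right)^{2} = - 3 \cdot 41^{2} = \left(-3\right) 1681 = -5043$)
$\left(- \frac{9055}{-8986} - 4154\right) + I = \left(- \frac{9055}{-8986} - 4154\right) - 5043 = \left(\left(-9055\right) \left(- \frac{1}{8986}\right) - 4154\right) - 5043 = \left(\frac{9055}{8986} - 4154\right) - 5043 = - \frac{37318789}{8986} - 5043 = - \frac{82635187}{8986}$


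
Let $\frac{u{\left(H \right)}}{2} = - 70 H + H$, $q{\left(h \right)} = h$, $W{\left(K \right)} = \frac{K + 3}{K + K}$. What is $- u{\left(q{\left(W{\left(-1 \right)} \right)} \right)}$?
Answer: $-138$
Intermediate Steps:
$W{\left(K \right)} = \frac{3 + K}{2 K}$
$u{\left(H \right)} = - 138 H$ ($u{\left(H \right)} = 2 \left(- 70 H + H\right) = 2 \left(- 69 H\right) = - 138 H$)
$- u{\left(q{\left(W{\left(-1 \right)} \right)} \right)} = - \left(-138\right) \frac{3 - 1}{2 \left(-1\right)} = - \left(-138\right) \frac{1}{2} \left(-1\right) 2 = - \left(-138\right) \left(-1\right) = \left(-1\right) 138 = -138$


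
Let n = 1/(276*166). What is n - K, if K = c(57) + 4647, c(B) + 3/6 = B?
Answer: -215495555/45816 ≈ -4703.5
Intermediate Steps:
c(B) = -½ + B
K = 9407/2 (K = (-½ + 57) + 4647 = 113/2 + 4647 = 9407/2 ≈ 4703.5)
n = 1/45816 ≈ 2.1826e-5
n - K = 1/45816 - 1*9407/2 = 1/45816 - 9407/2 = -215495555/45816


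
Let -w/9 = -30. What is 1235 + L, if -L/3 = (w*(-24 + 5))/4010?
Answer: 496774/401 ≈ 1238.8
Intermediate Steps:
w = 270 (w = -9*(-30) = 270)
L = 1539/401 (L = -3*270*(-24 + 5)/4010 = -3*270*(-19)/4010 = -(-15390)/4010 = -3*(-513/401) = 1539/401 ≈ 3.8379)
1235 + L = 1235 + 1539/401 = 496774/401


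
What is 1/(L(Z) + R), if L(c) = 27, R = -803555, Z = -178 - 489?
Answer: -1/803528 ≈ -1.2445e-6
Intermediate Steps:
Z = -667
1/(L(Z) + R) = 1/(27 - 803555) = 1/(-803528) = -1/803528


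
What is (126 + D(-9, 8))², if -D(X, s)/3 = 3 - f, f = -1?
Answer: 12996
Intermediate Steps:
D(X, s) = -12 (D(X, s) = -3*(3 - 1*(-1)) = -3*(3 + 1) = -3*4 = -12)
(126 + D(-9, 8))² = (126 - 12)² = 114² = 12996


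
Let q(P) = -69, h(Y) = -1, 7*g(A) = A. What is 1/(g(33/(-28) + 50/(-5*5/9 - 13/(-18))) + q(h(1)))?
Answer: -7252/526809 ≈ -0.013766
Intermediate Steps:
g(A) = A/7
1/(g(33/(-28) + 50/(-5*5/9 - 13/(-18))) + q(h(1))) = 1/((33/(-28) + 50/(-5*5/9 - 13/(-18)))/7 - 69) = 1/((33*(-1/28) + 50/(-25*⅑ - 13*(-1/18)))/7 - 69) = 1/((-33/28 + 50/(-25/9 + 13/18))/7 - 69) = 1/((-33/28 + 50/(-37/18))/7 - 69) = 1/((-33/28 + 50*(-18/37))/7 - 69) = 1/((-33/28 - 900/37)/7 - 69) = 1/((⅐)*(-26421/1036) - 69) = 1/(-26421/7252 - 69) = 1/(-526809/7252) = -7252/526809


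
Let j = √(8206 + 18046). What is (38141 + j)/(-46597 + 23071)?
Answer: -38141/23526 - √6563/11763 ≈ -1.6281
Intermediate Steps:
j = 2*√6563 (j = √26252 = 2*√6563 ≈ 162.02)
(38141 + j)/(-46597 + 23071) = (38141 + 2*√6563)/(-46597 + 23071) = (38141 + 2*√6563)/(-23526) = (38141 + 2*√6563)*(-1/23526) = -38141/23526 - √6563/11763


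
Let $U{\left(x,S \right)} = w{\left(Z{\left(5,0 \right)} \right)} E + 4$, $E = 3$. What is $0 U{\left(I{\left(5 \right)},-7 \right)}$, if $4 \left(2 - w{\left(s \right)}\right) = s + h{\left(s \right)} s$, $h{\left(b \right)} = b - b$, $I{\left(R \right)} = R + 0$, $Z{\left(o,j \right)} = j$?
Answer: $0$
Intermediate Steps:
$I{\left(R \right)} = R$
$h{\left(b \right)} = 0$
$w{\left(s \right)} = 2 - \frac{s}{4}$ ($w{\left(s \right)} = 2 - \frac{s + 0 s}{4} = 2 - \frac{s + 0}{4} = 2 - \frac{s}{4}$)
$U{\left(x,S \right)} = 10$ ($U{\left(x,S \right)} = \left(2 - 0\right) 3 + 4 = \left(2 + 0\right) 3 + 4 = 2 \cdot 3 + 4 = 6 + 4 = 10$)
$0 U{\left(I{\left(5 \right)},-7 \right)} = 0 \cdot 10 = 0$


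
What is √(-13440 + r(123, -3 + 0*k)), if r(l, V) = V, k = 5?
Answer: I*√13443 ≈ 115.94*I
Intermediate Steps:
√(-13440 + r(123, -3 + 0*k)) = √(-13440 + (-3 + 0*5)) = √(-13440 + (-3 + 0)) = √(-13440 - 3) = √(-13443) = I*√13443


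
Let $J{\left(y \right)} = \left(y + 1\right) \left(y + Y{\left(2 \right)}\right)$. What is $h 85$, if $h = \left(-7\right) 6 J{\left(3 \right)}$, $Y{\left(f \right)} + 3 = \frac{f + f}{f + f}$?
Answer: $-14280$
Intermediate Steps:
$Y{\left(f \right)} = -2$ ($Y{\left(f \right)} = -3 + \frac{f + f}{f + f} = -3 + \frac{2 f}{2 f} = -3 + 2 f \frac{1}{2 f} = -3 + 1 = -2$)
$J{\left(y \right)} = \left(1 + y\right) \left(-2 + y\right)$ ($J{\left(y \right)} = \left(y + 1\right) \left(y - 2\right) = \left(1 + y\right) \left(-2 + y\right)$)
$h = -168$ ($h = \left(-7\right) 6 \left(-2 + 3^{2} - 3\right) = - 42 \left(-2 + 9 - 3\right) = \left(-42\right) 4 = -168$)
$h 85 = \left(-168\right) 85 = -14280$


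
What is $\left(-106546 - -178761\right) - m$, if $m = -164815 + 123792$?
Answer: $113238$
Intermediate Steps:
$m = -41023$
$\left(-106546 - -178761\right) - m = \left(-106546 - -178761\right) - -41023 = \left(-106546 + 178761\right) + 41023 = 72215 + 41023 = 113238$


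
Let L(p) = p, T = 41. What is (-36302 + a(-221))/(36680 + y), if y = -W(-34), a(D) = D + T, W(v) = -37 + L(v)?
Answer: -36482/36751 ≈ -0.99268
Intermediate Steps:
W(v) = -37 + v
a(D) = 41 + D (a(D) = D + 41 = 41 + D)
y = 71 (y = -(-37 - 34) = -1*(-71) = 71)
(-36302 + a(-221))/(36680 + y) = (-36302 + (41 - 221))/(36680 + 71) = (-36302 - 180)/36751 = -36482*1/36751 = -36482/36751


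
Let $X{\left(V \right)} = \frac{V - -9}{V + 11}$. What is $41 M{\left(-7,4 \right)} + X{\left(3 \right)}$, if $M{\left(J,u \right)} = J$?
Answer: $- \frac{2003}{7} \approx -286.14$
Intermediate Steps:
$X{\left(V \right)} = \frac{9 + V}{11 + V}$ ($X{\left(V \right)} = \frac{V + 9}{11 + V} = \frac{9 + V}{11 + V}$)
$41 M{\left(-7,4 \right)} + X{\left(3 \right)} = 41 \left(-7\right) + \frac{9 + 3}{11 + 3} = -287 + \frac{1}{14} \cdot 12 = -287 + \frac{6}{7} = - \frac{2003}{7}$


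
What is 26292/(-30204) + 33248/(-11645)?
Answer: -109199411/29310465 ≈ -3.7256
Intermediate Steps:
26292/(-30204) + 33248/(-11645) = 26292*(-1/30204) + 33248*(-1/11645) = -2191/2517 - 33248/11645 = -109199411/29310465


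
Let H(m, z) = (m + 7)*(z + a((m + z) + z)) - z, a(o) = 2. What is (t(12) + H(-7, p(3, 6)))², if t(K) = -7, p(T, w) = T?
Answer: 100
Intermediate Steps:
H(m, z) = -z + (2 + z)*(7 + m) (H(m, z) = (m + 7)*(z + 2) - z = (7 + m)*(2 + z) - z = (2 + z)*(7 + m) - z = -z + (2 + z)*(7 + m))
(t(12) + H(-7, p(3, 6)))² = (-7 + (14 + 2*(-7) + 6*3 - 7*3))² = (-7 + (14 - 14 + 18 - 21))² = (-7 - 3)² = (-10)² = 100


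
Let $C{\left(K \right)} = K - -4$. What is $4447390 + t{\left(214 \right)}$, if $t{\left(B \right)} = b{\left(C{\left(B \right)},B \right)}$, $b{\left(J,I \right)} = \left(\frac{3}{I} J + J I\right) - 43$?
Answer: $\frac{480858220}{107} \approx 4.494 \cdot 10^{6}$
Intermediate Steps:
$C{\left(K \right)} = 4 + K$ ($C{\left(K \right)} = K + 4 = 4 + K$)
$b{\left(J,I \right)} = -43 + I J + \frac{3 J}{I}$ ($b{\left(J,I \right)} = \left(\frac{3 J}{I} + I J\right) - 43 = \left(I J + \frac{3 J}{I}\right) - 43 = -43 + I J + \frac{3 J}{I}$)
$t{\left(B \right)} = -43 + B \left(4 + B\right) + \frac{3 \left(4 + B\right)}{B}$
$4447390 + t{\left(214 \right)} = 4447390 + \left(-40 + 214^{2} + 4 \cdot 214 + \frac{12}{214}\right) = 4447390 + \left(-40 + 45796 + 856 + 12 \cdot \frac{1}{214}\right) = 4447390 + \left(-40 + 45796 + 856 + \frac{6}{107}\right) = 4447390 + \frac{4987490}{107} = \frac{480858220}{107}$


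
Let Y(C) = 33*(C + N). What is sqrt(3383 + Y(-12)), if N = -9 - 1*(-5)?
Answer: sqrt(2855) ≈ 53.432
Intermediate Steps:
N = -4 (N = -9 + 5 = -4)
Y(C) = -132 + 33*C (Y(C) = 33*(C - 4) = 33*(-4 + C) = -132 + 33*C)
sqrt(3383 + Y(-12)) = sqrt(3383 + (-132 + 33*(-12))) = sqrt(3383 + (-132 - 396)) = sqrt(3383 - 528) = sqrt(2855)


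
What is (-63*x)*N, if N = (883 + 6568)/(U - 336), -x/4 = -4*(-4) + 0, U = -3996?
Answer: -2503536/361 ≈ -6935.0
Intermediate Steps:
x = -64 (x = -4*(-4*(-4) + 0) = -4*(16 + 0) = -4*16 = -64)
N = -7451/4332 (N = (883 + 6568)/(-3996 - 336) = 7451/(-4332) = 7451*(-1/4332) = -7451/4332 ≈ -1.7200)
(-63*x)*N = -63*(-64)*(-7451/4332) = 4032*(-7451/4332) = -2503536/361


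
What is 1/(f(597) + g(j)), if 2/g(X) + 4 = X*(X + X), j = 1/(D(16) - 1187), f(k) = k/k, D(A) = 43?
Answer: 2617471/1308735 ≈ 2.0000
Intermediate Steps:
f(k) = 1
j = -1/1144 (j = 1/(43 - 1187) = 1/(-1144) = -1/1144 ≈ -0.00087413)
g(X) = 2/(-4 + 2*X²) (g(X) = 2/(-4 + X*(X + X)) = 2/(-4 + X*(2*X)) = 2/(-4 + 2*X²))
1/(f(597) + g(j)) = 1/(1 + 1/(-2 + (-1/1144)²)) = 1/(1 + 1/(-2 + 1/1308736)) = 1/(1 + 1/(-2617471/1308736)) = 1/(1 - 1308736/2617471) = 1/(1308735/2617471) = 2617471/1308735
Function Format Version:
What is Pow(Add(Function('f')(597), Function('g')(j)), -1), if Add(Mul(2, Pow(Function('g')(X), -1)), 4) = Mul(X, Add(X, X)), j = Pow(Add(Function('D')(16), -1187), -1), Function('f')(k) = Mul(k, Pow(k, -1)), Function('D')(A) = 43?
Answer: Rational(2617471, 1308735) ≈ 2.0000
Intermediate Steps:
Function('f')(k) = 1
j = Rational(-1, 1144) (j = Pow(Add(43, -1187), -1) = Pow(-1144, -1) = Rational(-1, 1144) ≈ -0.00087413)
Function('g')(X) = Mul(2, Pow(Add(-4, Mul(2, Pow(X, 2))), -1)) (Function('g')(X) = Mul(2, Pow(Add(-4, Mul(X, Add(X, X))), -1)) = Mul(2, Pow(Add(-4, Mul(X, Mul(2, X))), -1)) = Mul(2, Pow(Add(-4, Mul(2, Pow(X, 2))), -1)))
Pow(Add(Function('f')(597), Function('g')(j)), -1) = Pow(Add(1, Pow(Add(-2, Pow(Rational(-1, 1144), 2)), -1)), -1) = Pow(Add(1, Pow(Add(-2, Rational(1, 1308736)), -1)), -1) = Pow(Add(1, Pow(Rational(-2617471, 1308736), -1)), -1) = Pow(Add(1, Rational(-1308736, 2617471)), -1) = Pow(Rational(1308735, 2617471), -1) = Rational(2617471, 1308735)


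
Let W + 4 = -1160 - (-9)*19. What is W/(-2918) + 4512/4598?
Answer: 8865915/6708482 ≈ 1.3216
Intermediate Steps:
W = -993 (W = -4 + (-1160 - (-9)*19) = -4 + (-1160 - 1*(-171)) = -4 + (-1160 + 171) = -4 - 989 = -993)
W/(-2918) + 4512/4598 = -993/(-2918) + 4512/4598 = -993*(-1/2918) + 4512*(1/4598) = 993/2918 + 2256/2299 = 8865915/6708482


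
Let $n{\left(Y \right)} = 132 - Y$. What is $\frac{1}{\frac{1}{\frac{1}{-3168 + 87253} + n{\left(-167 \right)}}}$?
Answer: $\frac{25141416}{84085} \approx 299.0$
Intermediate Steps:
$\frac{1}{\frac{1}{\frac{1}{-3168 + 87253} + n{\left(-167 \right)}}} = \frac{1}{\frac{1}{\frac{1}{-3168 + 87253} + \left(132 - -167\right)}} = \frac{1}{\frac{1}{\frac{1}{84085} + \left(132 + 167\right)}} = \frac{1}{\frac{1}{\frac{1}{84085} + 299}} = \frac{1}{\frac{1}{\frac{25141416}{84085}}} = \frac{1}{\frac{84085}{25141416}} = \frac{25141416}{84085}$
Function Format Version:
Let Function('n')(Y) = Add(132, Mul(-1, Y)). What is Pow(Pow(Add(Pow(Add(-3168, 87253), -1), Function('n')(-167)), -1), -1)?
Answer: Rational(25141416, 84085) ≈ 299.00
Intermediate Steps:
Pow(Pow(Add(Pow(Add(-3168, 87253), -1), Function('n')(-167)), -1), -1) = Pow(Pow(Add(Pow(Add(-3168, 87253), -1), Add(132, Mul(-1, -167))), -1), -1) = Pow(Pow(Add(Pow(84085, -1), Add(132, 167)), -1), -1) = Pow(Pow(Add(Rational(1, 84085), 299), -1), -1) = Pow(Pow(Rational(25141416, 84085), -1), -1) = Pow(Rational(84085, 25141416), -1) = Rational(25141416, 84085)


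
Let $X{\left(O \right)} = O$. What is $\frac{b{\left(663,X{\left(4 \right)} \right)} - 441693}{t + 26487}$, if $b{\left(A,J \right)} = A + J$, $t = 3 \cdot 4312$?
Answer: $- \frac{441026}{39423} \approx -11.187$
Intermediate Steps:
$t = 12936$
$\frac{b{\left(663,X{\left(4 \right)} \right)} - 441693}{t + 26487} = \frac{\left(663 + 4\right) - 441693}{12936 + 26487} = \frac{667 - 441693}{39423} = \left(-441026\right) \frac{1}{39423} = - \frac{441026}{39423}$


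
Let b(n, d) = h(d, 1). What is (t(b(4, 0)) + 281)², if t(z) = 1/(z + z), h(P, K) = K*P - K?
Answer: 314721/4 ≈ 78680.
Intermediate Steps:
h(P, K) = -K + K*P
b(n, d) = -1 + d (b(n, d) = 1*(-1 + d) = -1 + d)
t(z) = 1/(2*z)
(t(b(4, 0)) + 281)² = (1/(2*(-1 + 0)) + 281)² = ((½)/(-1) + 281)² = ((½)*(-1) + 281)² = (-½ + 281)² = (561/2)² = 314721/4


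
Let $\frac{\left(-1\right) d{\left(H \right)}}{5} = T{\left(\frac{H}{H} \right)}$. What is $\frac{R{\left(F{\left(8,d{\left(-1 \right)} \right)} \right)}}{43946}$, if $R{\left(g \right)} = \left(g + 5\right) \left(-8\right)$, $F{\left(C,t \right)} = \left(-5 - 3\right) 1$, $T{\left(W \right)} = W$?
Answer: $\frac{12}{21973} \approx 0.00054612$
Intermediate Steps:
$d{\left(H \right)} = -5$ ($d{\left(H \right)} = - 5 \frac{H}{H} = \left(-5\right) 1 = -5$)
$F{\left(C,t \right)} = -8$ ($F{\left(C,t \right)} = \left(-8\right) 1 = -8$)
$R{\left(g \right)} = -40 - 8 g$ ($R{\left(g \right)} = \left(5 + g\right) \left(-8\right) = -40 - 8 g$)
$\frac{R{\left(F{\left(8,d{\left(-1 \right)} \right)} \right)}}{43946} = \frac{-40 - -64}{43946} = \left(-40 + 64\right) \frac{1}{43946} = 24 \cdot \frac{1}{43946} = \frac{12}{21973}$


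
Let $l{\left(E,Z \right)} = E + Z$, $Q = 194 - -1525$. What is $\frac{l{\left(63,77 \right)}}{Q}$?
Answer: $\frac{140}{1719} \approx 0.081443$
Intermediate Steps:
$Q = 1719$ ($Q = 194 + 1525 = 1719$)
$\frac{l{\left(63,77 \right)}}{Q} = \frac{63 + 77}{1719} = 140 \cdot \frac{1}{1719} = \frac{140}{1719}$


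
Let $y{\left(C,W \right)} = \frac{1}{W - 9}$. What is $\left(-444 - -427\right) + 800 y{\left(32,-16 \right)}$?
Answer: $-49$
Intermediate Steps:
$y{\left(C,W \right)} = \frac{1}{-9 + W}$
$\left(-444 - -427\right) + 800 y{\left(32,-16 \right)} = \left(-444 - -427\right) + \frac{800}{-9 - 16} = \left(-444 + 427\right) + \frac{800}{-25} = -17 + 800 \left(- \frac{1}{25}\right) = -17 - 32 = -49$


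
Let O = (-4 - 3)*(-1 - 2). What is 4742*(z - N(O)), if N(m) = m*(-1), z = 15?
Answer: 170712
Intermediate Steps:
O = 21 (O = -7*(-3) = 21)
N(m) = -m
4742*(z - N(O)) = 4742*(15 - (-1)*21) = 4742*(15 - 1*(-21)) = 4742*(15 + 21) = 4742*36 = 170712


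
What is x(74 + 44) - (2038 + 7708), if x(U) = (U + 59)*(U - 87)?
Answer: -4259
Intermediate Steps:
x(U) = (-87 + U)*(59 + U) (x(U) = (59 + U)*(-87 + U) = (-87 + U)*(59 + U))
x(74 + 44) - (2038 + 7708) = (-5133 + (74 + 44)² - 28*(74 + 44)) - (2038 + 7708) = (-5133 + 118² - 28*118) - 1*9746 = (-5133 + 13924 - 3304) - 9746 = 5487 - 9746 = -4259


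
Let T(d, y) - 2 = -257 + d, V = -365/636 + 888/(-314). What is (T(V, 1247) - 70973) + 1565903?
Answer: 149245948411/99852 ≈ 1.4947e+6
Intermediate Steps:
V = -339689/99852 (V = -365*1/636 + 888*(-1/314) = -365/636 - 444/157 = -339689/99852 ≈ -3.4019)
T(d, y) = -255 + d (T(d, y) = 2 + (-257 + d) = -255 + d)
(T(V, 1247) - 70973) + 1565903 = ((-255 - 339689/99852) - 70973) + 1565903 = (-25801949/99852 - 70973) + 1565903 = -7112597945/99852 + 1565903 = 149245948411/99852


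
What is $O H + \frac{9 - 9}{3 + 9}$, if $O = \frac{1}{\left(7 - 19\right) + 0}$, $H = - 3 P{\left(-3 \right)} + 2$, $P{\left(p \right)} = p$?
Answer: $- \frac{11}{12} \approx -0.91667$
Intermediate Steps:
$H = 11$ ($H = \left(-3\right) \left(-3\right) + 2 = 9 + 2 = 11$)
$O = - \frac{1}{12}$ ($O = \frac{1}{-12 + 0} = \frac{1}{-12} = - \frac{1}{12} \approx -0.083333$)
$O H + \frac{9 - 9}{3 + 9} = \left(- \frac{1}{12}\right) 11 + \frac{9 - 9}{3 + 9} = - \frac{11}{12} + \frac{0}{12} = - \frac{11}{12} + 0 \cdot \frac{1}{12} = - \frac{11}{12} + 0 = - \frac{11}{12}$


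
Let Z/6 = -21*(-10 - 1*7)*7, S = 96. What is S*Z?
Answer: 1439424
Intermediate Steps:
Z = 14994 (Z = 6*(-21*(-10 - 1*7)*7) = 6*(-21*(-10 - 7)*7) = 6*(-21*(-17)*7) = 6*(357*7) = 6*2499 = 14994)
S*Z = 96*14994 = 1439424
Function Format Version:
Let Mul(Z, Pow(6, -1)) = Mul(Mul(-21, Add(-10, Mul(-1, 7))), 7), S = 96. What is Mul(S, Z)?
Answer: 1439424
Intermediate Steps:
Z = 14994 (Z = Mul(6, Mul(Mul(-21, Add(-10, Mul(-1, 7))), 7)) = Mul(6, Mul(Mul(-21, Add(-10, -7)), 7)) = Mul(6, Mul(Mul(-21, -17), 7)) = Mul(6, Mul(357, 7)) = Mul(6, 2499) = 14994)
Mul(S, Z) = Mul(96, 14994) = 1439424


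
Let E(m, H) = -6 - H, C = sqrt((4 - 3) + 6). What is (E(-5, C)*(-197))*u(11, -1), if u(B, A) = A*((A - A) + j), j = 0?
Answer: 0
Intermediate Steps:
C = sqrt(7) (C = sqrt(1 + 6) = sqrt(7) ≈ 2.6458)
u(B, A) = 0 (u(B, A) = A*((A - A) + 0) = A*(0 + 0) = A*0 = 0)
(E(-5, C)*(-197))*u(11, -1) = ((-6 - sqrt(7))*(-197))*0 = (1182 + 197*sqrt(7))*0 = 0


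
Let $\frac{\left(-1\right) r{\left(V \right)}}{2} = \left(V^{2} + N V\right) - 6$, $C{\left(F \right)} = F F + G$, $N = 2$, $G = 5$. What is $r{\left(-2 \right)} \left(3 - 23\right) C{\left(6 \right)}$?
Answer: $-9840$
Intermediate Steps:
$C{\left(F \right)} = 5 + F^{2}$ ($C{\left(F \right)} = F F + 5 = F^{2} + 5 = 5 + F^{2}$)
$r{\left(V \right)} = 12 - 4 V - 2 V^{2}$ ($r{\left(V \right)} = - 2 \left(\left(V^{2} + 2 V\right) - 6\right) = - 2 \left(-6 + V^{2} + 2 V\right) = 12 - 4 V - 2 V^{2}$)
$r{\left(-2 \right)} \left(3 - 23\right) C{\left(6 \right)} = \left(12 - -8 - 2 \left(-2\right)^{2}\right) \left(3 - 23\right) \left(5 + 6^{2}\right) = \left(12 + 8 - 8\right) \left(3 - 23\right) \left(5 + 36\right) = \left(12 + 8 - 8\right) \left(-20\right) 41 = 12 \left(-20\right) 41 = \left(-240\right) 41 = -9840$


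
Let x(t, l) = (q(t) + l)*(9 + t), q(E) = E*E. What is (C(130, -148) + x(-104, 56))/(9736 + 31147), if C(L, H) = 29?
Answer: -1032811/40883 ≈ -25.263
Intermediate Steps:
q(E) = E**2
x(t, l) = (9 + t)*(l + t**2) (x(t, l) = (t**2 + l)*(9 + t) = (l + t**2)*(9 + t) = (9 + t)*(l + t**2))
(C(130, -148) + x(-104, 56))/(9736 + 31147) = (29 + ((-104)**3 + 9*56 + 9*(-104)**2 + 56*(-104)))/(9736 + 31147) = (29 + (-1124864 + 504 + 9*10816 - 5824))/40883 = (29 + (-1124864 + 504 + 97344 - 5824))*(1/40883) = (29 - 1032840)*(1/40883) = -1032811*1/40883 = -1032811/40883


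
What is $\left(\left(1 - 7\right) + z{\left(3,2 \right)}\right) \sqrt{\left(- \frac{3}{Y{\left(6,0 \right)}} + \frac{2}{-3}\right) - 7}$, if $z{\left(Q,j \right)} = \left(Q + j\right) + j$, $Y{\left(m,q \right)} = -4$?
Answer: $\frac{i \sqrt{249}}{6} \approx 2.63 i$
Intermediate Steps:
$z{\left(Q,j \right)} = Q + 2 j$
$\left(\left(1 - 7\right) + z{\left(3,2 \right)}\right) \sqrt{\left(- \frac{3}{Y{\left(6,0 \right)}} + \frac{2}{-3}\right) - 7} = \left(\left(1 - 7\right) + \left(3 + 2 \cdot 2\right)\right) \sqrt{\left(- \frac{3}{-4} + \frac{2}{-3}\right) - 7} = \left(-6 + \left(3 + 4\right)\right) \sqrt{\left(\left(-3\right) \left(- \frac{1}{4}\right) + 2 \left(- \frac{1}{3}\right)\right) - 7} = \left(-6 + 7\right) \sqrt{\left(\frac{3}{4} - \frac{2}{3}\right) - 7} = 1 \sqrt{\frac{1}{12} - 7} = 1 \sqrt{- \frac{83}{12}} = 1 \frac{i \sqrt{249}}{6} = \frac{i \sqrt{249}}{6}$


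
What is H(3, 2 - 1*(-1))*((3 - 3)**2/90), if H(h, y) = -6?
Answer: 0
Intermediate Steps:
H(3, 2 - 1*(-1))*((3 - 3)**2/90) = -6*(3 - 3)**2/90 = -6*0**2/90 = -0/90 = -6*0 = 0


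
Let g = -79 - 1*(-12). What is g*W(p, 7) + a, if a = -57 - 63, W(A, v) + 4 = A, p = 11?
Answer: -589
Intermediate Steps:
g = -67 (g = -79 + 12 = -67)
W(A, v) = -4 + A
a = -120
g*W(p, 7) + a = -67*(-4 + 11) - 120 = -67*7 - 120 = -469 - 120 = -589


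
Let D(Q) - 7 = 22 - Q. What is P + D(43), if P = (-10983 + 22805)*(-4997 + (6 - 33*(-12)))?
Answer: -54322104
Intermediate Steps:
D(Q) = 29 - Q (D(Q) = 7 + (22 - Q) = 29 - Q)
P = -54322090 (P = 11822*(-4997 + (6 + 396)) = 11822*(-4997 + 402) = 11822*(-4595) = -54322090)
P + D(43) = -54322090 + (29 - 1*43) = -54322090 + (29 - 43) = -54322090 - 14 = -54322104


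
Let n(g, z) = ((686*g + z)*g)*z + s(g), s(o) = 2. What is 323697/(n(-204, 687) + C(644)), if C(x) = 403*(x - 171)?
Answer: 1731/104367811 ≈ 1.6586e-5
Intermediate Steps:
C(x) = -68913 + 403*x (C(x) = 403*(-171 + x) = -68913 + 403*x)
n(g, z) = 2 + g*z*(z + 686*g) (n(g, z) = ((686*g + z)*g)*z + 2 = ((z + 686*g)*g)*z + 2 = (g*(z + 686*g))*z + 2 = g*z*(z + 686*g) + 2 = 2 + g*z*(z + 686*g))
323697/(n(-204, 687) + C(644)) = 323697/((2 - 204*687² + 686*687*(-204)²) + (-68913 + 403*644)) = 323697/((2 - 204*471969 + 686*687*41616) + (-68913 + 259532)) = 323697/((2 - 96281676 + 19612871712) + 190619) = 323697/(19516590038 + 190619) = 323697/19516780657 = 323697*(1/19516780657) = 1731/104367811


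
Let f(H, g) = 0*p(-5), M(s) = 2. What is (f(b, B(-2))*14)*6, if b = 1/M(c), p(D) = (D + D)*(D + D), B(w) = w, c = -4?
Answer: 0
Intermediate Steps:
p(D) = 4*D² (p(D) = (2*D)*(2*D) = 4*D²)
b = ½ (b = 1/2 = ½ ≈ 0.50000)
f(H, g) = 0 (f(H, g) = 0*(4*(-5)²) = 0*(4*25) = 0*100 = 0)
(f(b, B(-2))*14)*6 = (0*14)*6 = 0*6 = 0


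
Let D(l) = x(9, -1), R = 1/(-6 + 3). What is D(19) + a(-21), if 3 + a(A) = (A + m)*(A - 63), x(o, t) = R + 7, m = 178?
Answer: -39553/3 ≈ -13184.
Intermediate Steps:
R = -1/3 (R = 1/(-3) = -1/3 ≈ -0.33333)
x(o, t) = 20/3 (x(o, t) = -1/3 + 7 = 20/3)
D(l) = 20/3
a(A) = -3 + (-63 + A)*(178 + A) (a(A) = -3 + (A + 178)*(A - 63) = -3 + (178 + A)*(-63 + A) = -3 + (-63 + A)*(178 + A))
D(19) + a(-21) = 20/3 + (-11217 + (-21)**2 + 115*(-21)) = 20/3 + (-11217 + 441 - 2415) = 20/3 - 13191 = -39553/3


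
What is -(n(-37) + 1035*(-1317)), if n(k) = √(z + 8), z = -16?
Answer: 1363095 - 2*I*√2 ≈ 1.3631e+6 - 2.8284*I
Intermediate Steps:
n(k) = 2*I*√2 (n(k) = √(-16 + 8) = √(-8) = 2*I*√2)
-(n(-37) + 1035*(-1317)) = -(2*I*√2 + 1035*(-1317)) = -(2*I*√2 - 1363095) = -(-1363095 + 2*I*√2) = 1363095 - 2*I*√2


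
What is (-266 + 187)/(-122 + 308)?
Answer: -79/186 ≈ -0.42473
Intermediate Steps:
(-266 + 187)/(-122 + 308) = -79/186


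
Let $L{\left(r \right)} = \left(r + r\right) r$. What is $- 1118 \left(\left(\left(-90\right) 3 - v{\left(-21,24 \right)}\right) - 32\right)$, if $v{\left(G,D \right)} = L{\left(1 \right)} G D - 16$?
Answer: $-807196$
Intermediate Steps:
$L{\left(r \right)} = 2 r^{2}$ ($L{\left(r \right)} = 2 r r = 2 r^{2}$)
$v{\left(G,D \right)} = -16 + 2 D G$ ($v{\left(G,D \right)} = 2 \cdot 1^{2} G D - 16 = 2 \cdot 1 G D - 16 = 2 G D - 16 = 2 D G - 16 = -16 + 2 D G$)
$- 1118 \left(\left(\left(-90\right) 3 - v{\left(-21,24 \right)}\right) - 32\right) = - 1118 \left(\left(\left(-90\right) 3 - \left(-16 + 2 \cdot 24 \left(-21\right)\right)\right) - 32\right) = - 1118 \left(\left(-270 - \left(-16 - 1008\right)\right) - 32\right) = - 1118 \left(\left(-270 - -1024\right) - 32\right) = - 1118 \left(\left(-270 + 1024\right) - 32\right) = - 1118 \left(754 - 32\right) = \left(-1118\right) 722 = -807196$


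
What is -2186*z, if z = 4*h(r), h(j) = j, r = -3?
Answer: 26232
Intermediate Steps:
z = -12 (z = 4*(-3) = -12)
-2186*z = -2186*(-12) = 26232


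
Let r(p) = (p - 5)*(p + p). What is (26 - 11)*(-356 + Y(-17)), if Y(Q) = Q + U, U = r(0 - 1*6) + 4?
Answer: -3555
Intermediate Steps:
r(p) = 2*p*(-5 + p) (r(p) = (-5 + p)*(2*p) = 2*p*(-5 + p))
U = 136 (U = 2*(0 - 1*6)*(-5 + (0 - 1*6)) + 4 = 2*(0 - 6)*(-5 + (0 - 6)) + 4 = 2*(-6)*(-5 - 6) + 4 = 2*(-6)*(-11) + 4 = 132 + 4 = 136)
Y(Q) = 136 + Q (Y(Q) = Q + 136 = 136 + Q)
(26 - 11)*(-356 + Y(-17)) = (26 - 11)*(-356 + (136 - 17)) = 15*(-356 + 119) = 15*(-237) = -3555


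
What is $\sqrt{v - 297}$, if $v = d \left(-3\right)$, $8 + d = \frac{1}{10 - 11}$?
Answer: $3 i \sqrt{30} \approx 16.432 i$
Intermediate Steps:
$d = -9$ ($d = -8 + \frac{1}{10 - 11} = -8 + \frac{1}{-1} = -8 - 1 = -9$)
$v = 27$ ($v = \left(-9\right) \left(-3\right) = 27$)
$\sqrt{v - 297} = \sqrt{27 - 297} = \sqrt{-270} = 3 i \sqrt{30}$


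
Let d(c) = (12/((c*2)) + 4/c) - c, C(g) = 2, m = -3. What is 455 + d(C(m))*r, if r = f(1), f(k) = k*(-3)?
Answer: 446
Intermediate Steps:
f(k) = -3*k
r = -3 (r = -3*1 = -3)
d(c) = -c + 10/c (d(c) = (12/((2*c)) + 4/c) - c = (12*(1/(2*c)) + 4/c) - c = (6/c + 4/c) - c = 10/c - c = -c + 10/c)
455 + d(C(m))*r = 455 + (-1*2 + 10/2)*(-3) = 455 + (-2 + 10*(½))*(-3) = 455 + (-2 + 5)*(-3) = 455 + 3*(-3) = 455 - 9 = 446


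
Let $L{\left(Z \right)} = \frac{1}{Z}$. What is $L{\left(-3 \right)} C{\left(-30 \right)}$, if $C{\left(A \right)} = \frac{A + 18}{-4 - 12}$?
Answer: $- \frac{1}{4} \approx -0.25$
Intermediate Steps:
$C{\left(A \right)} = - \frac{9}{8} - \frac{A}{16}$ ($C{\left(A \right)} = \frac{18 + A}{-16} = \left(18 + A\right) \left(- \frac{1}{16}\right) = - \frac{9}{8} - \frac{A}{16}$)
$L{\left(-3 \right)} C{\left(-30 \right)} = \frac{- \frac{9}{8} - - \frac{15}{8}}{-3} = - \frac{- \frac{9}{8} + \frac{15}{8}}{3} = \left(- \frac{1}{3}\right) \frac{3}{4} = - \frac{1}{4}$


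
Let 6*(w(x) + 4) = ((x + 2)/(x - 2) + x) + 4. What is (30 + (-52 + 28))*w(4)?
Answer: -13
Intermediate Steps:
w(x) = -10/3 + x/6 + (2 + x)/(6*(-2 + x)) (w(x) = -4 + (((x + 2)/(x - 2) + x) + 4)/6 = -4 + (((2 + x)/(-2 + x) + x) + 4)/6 = -4 + ((x + (2 + x)/(-2 + x)) + 4)/6 = -4 + (4 + x + (2 + x)/(-2 + x))/6 = -4 + (⅔ + x/6 + (2 + x)/(6*(-2 + x))) = -10/3 + x/6 + (2 + x)/(6*(-2 + x)))
(30 + (-52 + 28))*w(4) = (30 + (-52 + 28))*((42 + 4² - 21*4)/(6*(-2 + 4))) = (30 - 24)*((⅙)*(42 + 16 - 84)/2) = 6*((⅙)*(½)*(-26)) = 6*(-13/6) = -13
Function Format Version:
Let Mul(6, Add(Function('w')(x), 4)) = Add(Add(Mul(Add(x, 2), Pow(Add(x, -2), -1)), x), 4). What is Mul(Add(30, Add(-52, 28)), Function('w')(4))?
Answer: -13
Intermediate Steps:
Function('w')(x) = Add(Rational(-10, 3), Mul(Rational(1, 6), x), Mul(Rational(1, 6), Pow(Add(-2, x), -1), Add(2, x))) (Function('w')(x) = Add(-4, Mul(Rational(1, 6), Add(Add(Mul(Add(x, 2), Pow(Add(x, -2), -1)), x), 4))) = Add(-4, Mul(Rational(1, 6), Add(Add(Mul(Add(2, x), Pow(Add(-2, x), -1)), x), 4))) = Add(-4, Mul(Rational(1, 6), Add(Add(Mul(Pow(Add(-2, x), -1), Add(2, x)), x), 4))) = Add(-4, Mul(Rational(1, 6), Add(Add(x, Mul(Pow(Add(-2, x), -1), Add(2, x))), 4))) = Add(-4, Mul(Rational(1, 6), Add(4, x, Mul(Pow(Add(-2, x), -1), Add(2, x))))) = Add(-4, Add(Rational(2, 3), Mul(Rational(1, 6), x), Mul(Rational(1, 6), Pow(Add(-2, x), -1), Add(2, x)))) = Add(Rational(-10, 3), Mul(Rational(1, 6), x), Mul(Rational(1, 6), Pow(Add(-2, x), -1), Add(2, x))))
Mul(Add(30, Add(-52, 28)), Function('w')(4)) = Mul(Add(30, Add(-52, 28)), Mul(Rational(1, 6), Pow(Add(-2, 4), -1), Add(42, Pow(4, 2), Mul(-21, 4)))) = Mul(Add(30, -24), Mul(Rational(1, 6), Pow(2, -1), Add(42, 16, -84))) = Mul(6, Mul(Rational(1, 6), Rational(1, 2), -26)) = Mul(6, Rational(-13, 6)) = -13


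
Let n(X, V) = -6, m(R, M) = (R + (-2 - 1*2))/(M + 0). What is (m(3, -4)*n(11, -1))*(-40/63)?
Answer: 20/21 ≈ 0.95238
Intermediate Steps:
m(R, M) = (-4 + R)/M (m(R, M) = (R + (-2 - 2))/M = (R - 4)/M = (-4 + R)/M)
(m(3, -4)*n(11, -1))*(-40/63) = (((-4 + 3)/(-4))*(-6))*(-40/63) = (-¼*(-1)*(-6))*(-40*1/63) = ((¼)*(-6))*(-40/63) = -3/2*(-40/63) = 20/21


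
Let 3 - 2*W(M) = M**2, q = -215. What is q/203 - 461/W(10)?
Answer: 166311/19691 ≈ 8.4460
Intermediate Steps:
W(M) = 3/2 - M**2/2
q/203 - 461/W(10) = -215/203 - 461/(3/2 - 1/2*10**2) = -215*1/203 - 461/(3/2 - 1/2*100) = -215/203 - 461/(3/2 - 50) = -215/203 - 461/(-97/2) = -215/203 - 461*(-2/97) = -215/203 + 922/97 = 166311/19691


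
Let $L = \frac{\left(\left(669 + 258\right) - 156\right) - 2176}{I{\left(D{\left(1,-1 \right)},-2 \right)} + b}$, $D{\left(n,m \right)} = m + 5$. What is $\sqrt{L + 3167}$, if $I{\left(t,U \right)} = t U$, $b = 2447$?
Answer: $\frac{2 \sqrt{523227017}}{813} \approx 56.271$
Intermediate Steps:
$D{\left(n,m \right)} = 5 + m$
$I{\left(t,U \right)} = U t$
$L = - \frac{1405}{2439}$ ($L = \frac{\left(\left(669 + 258\right) - 156\right) - 2176}{- 2 \left(5 - 1\right) + 2447} = \frac{\left(927 - 156\right) - 2176}{\left(-2\right) 4 + 2447} = \frac{771 - 2176}{-8 + 2447} = - \frac{1405}{2439} \approx -0.57606$)
$\sqrt{L + 3167} = \sqrt{- \frac{1405}{2439} + 3167} = \sqrt{\frac{7722908}{2439}} = \frac{2 \sqrt{523227017}}{813}$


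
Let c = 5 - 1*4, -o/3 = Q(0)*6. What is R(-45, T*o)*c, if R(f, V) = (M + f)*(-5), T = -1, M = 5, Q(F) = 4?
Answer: 200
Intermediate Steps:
o = -72 (o = -12*6 = -3*24 = -72)
c = 1 (c = 5 - 4 = 1)
R(f, V) = -25 - 5*f (R(f, V) = (5 + f)*(-5) = -25 - 5*f)
R(-45, T*o)*c = (-25 - 5*(-45))*1 = (-25 + 225)*1 = 200*1 = 200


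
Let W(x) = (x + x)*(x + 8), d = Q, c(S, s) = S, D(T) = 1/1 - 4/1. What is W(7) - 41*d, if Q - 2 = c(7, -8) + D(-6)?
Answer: -36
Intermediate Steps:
D(T) = -3 (D(T) = 1*1 - 4*1 = 1 - 4 = -3)
Q = 6 (Q = 2 + (7 - 3) = 2 + 4 = 6)
d = 6
W(x) = 2*x*(8 + x) (W(x) = (2*x)*(8 + x) = 2*x*(8 + x))
W(7) - 41*d = 2*7*(8 + 7) - 41*6 = 2*7*15 - 246 = 210 - 246 = -36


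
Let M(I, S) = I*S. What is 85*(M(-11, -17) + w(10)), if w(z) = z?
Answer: 16745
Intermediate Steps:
85*(M(-11, -17) + w(10)) = 85*(-11*(-17) + 10) = 85*(187 + 10) = 85*197 = 16745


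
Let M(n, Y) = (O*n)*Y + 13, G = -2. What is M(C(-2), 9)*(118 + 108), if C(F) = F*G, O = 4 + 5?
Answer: 76162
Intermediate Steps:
O = 9
C(F) = -2*F (C(F) = F*(-2) = -2*F)
M(n, Y) = 13 + 9*Y*n (M(n, Y) = (9*n)*Y + 13 = 9*Y*n + 13 = 13 + 9*Y*n)
M(C(-2), 9)*(118 + 108) = (13 + 9*9*(-2*(-2)))*(118 + 108) = (13 + 9*9*4)*226 = (13 + 324)*226 = 337*226 = 76162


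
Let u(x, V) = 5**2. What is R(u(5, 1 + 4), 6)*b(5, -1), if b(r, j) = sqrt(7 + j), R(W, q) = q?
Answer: 6*sqrt(6) ≈ 14.697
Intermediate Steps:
u(x, V) = 25
R(u(5, 1 + 4), 6)*b(5, -1) = 6*sqrt(7 - 1) = 6*sqrt(6)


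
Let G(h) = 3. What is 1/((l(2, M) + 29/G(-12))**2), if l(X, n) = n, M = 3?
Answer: 9/1444 ≈ 0.0062327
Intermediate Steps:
1/((l(2, M) + 29/G(-12))**2) = 1/((3 + 29/3)**2) = 1/((38/3)**2) = 1/(1444/9) = 9/1444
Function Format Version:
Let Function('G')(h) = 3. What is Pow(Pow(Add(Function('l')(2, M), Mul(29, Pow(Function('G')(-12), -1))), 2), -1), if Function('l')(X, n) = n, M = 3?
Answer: Rational(9, 1444) ≈ 0.0062327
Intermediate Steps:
Pow(Pow(Add(Function('l')(2, M), Mul(29, Pow(Function('G')(-12), -1))), 2), -1) = Pow(Pow(Add(3, Mul(29, Pow(3, -1))), 2), -1) = Pow(Pow(Add(3, Mul(29, Rational(1, 3))), 2), -1) = Pow(Pow(Add(3, Rational(29, 3)), 2), -1) = Pow(Pow(Rational(38, 3), 2), -1) = Pow(Rational(1444, 9), -1) = Rational(9, 1444)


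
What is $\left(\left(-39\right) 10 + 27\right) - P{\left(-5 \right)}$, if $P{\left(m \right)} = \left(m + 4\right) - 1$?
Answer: $-361$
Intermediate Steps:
$P{\left(m \right)} = 3 + m$ ($P{\left(m \right)} = \left(4 + m\right) - 1 = 3 + m$)
$\left(\left(-39\right) 10 + 27\right) - P{\left(-5 \right)} = \left(\left(-39\right) 10 + 27\right) - \left(3 - 5\right) = \left(-390 + 27\right) - -2 = -363 + 2 = -361$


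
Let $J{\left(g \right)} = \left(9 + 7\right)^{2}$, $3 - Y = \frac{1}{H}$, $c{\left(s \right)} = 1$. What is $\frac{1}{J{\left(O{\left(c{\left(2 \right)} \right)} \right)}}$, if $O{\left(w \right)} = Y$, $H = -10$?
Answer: $\frac{1}{256} \approx 0.0039063$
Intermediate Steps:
$Y = \frac{31}{10}$ ($Y = 3 - \frac{1}{-10} = 3 - - \frac{1}{10} = 3 + \frac{1}{10} = \frac{31}{10} \approx 3.1$)
$O{\left(w \right)} = \frac{31}{10}$
$J{\left(g \right)} = 256$ ($J{\left(g \right)} = 16^{2} = 256$)
$\frac{1}{J{\left(O{\left(c{\left(2 \right)} \right)} \right)}} = \frac{1}{256}$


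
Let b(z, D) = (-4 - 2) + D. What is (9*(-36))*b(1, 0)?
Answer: 1944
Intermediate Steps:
b(z, D) = -6 + D
(9*(-36))*b(1, 0) = (9*(-36))*(-6 + 0) = -324*(-6) = 1944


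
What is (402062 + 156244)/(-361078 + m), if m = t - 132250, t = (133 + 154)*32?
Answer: -279153/242072 ≈ -1.1532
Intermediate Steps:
t = 9184 (t = 287*32 = 9184)
m = -123066 (m = 9184 - 132250 = -123066)
(402062 + 156244)/(-361078 + m) = (402062 + 156244)/(-361078 - 123066) = 558306/(-484144) = 558306*(-1/484144) = -279153/242072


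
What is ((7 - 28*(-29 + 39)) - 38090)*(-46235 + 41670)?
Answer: 175127095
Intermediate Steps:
((7 - 28*(-29 + 39)) - 38090)*(-46235 + 41670) = ((7 - 28*10) - 38090)*(-4565) = ((7 - 280) - 38090)*(-4565) = (-273 - 38090)*(-4565) = -38363*(-4565) = 175127095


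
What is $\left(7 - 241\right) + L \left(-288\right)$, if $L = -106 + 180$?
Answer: $-21546$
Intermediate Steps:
$L = 74$
$\left(7 - 241\right) + L \left(-288\right) = \left(7 - 241\right) + 74 \left(-288\right) = \left(7 - 241\right) - 21312 = -234 - 21312 = -21546$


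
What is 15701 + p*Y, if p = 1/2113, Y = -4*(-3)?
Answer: 33176225/2113 ≈ 15701.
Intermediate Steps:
Y = 12
p = 1/2113 ≈ 0.00047326
15701 + p*Y = 15701 + (1/2113)*12 = 15701 + 12/2113 = 33176225/2113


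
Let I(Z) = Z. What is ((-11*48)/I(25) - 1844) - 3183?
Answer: -126203/25 ≈ -5048.1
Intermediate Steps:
((-11*48)/I(25) - 1844) - 3183 = (-11*48/25 - 1844) - 3183 = (-528*1/25 - 1844) - 3183 = (-528/25 - 1844) - 3183 = -46628/25 - 3183 = -126203/25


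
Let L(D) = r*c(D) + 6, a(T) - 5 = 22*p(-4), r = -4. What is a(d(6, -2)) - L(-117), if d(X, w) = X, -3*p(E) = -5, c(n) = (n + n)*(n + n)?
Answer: 657179/3 ≈ 2.1906e+5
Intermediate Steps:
c(n) = 4*n**2 (c(n) = (2*n)*(2*n) = 4*n**2)
p(E) = 5/3 (p(E) = -1/3*(-5) = 5/3)
a(T) = 125/3 (a(T) = 5 + 22*(5/3) = 5 + 110/3 = 125/3)
L(D) = 6 - 16*D**2 (L(D) = -16*D**2 + 6 = 6 - 16*D**2)
a(d(6, -2)) - L(-117) = 125/3 - (6 - 16*(-117)**2) = 125/3 - (6 - 16*13689) = 125/3 - (6 - 219024) = 125/3 - 1*(-219018) = 125/3 + 219018 = 657179/3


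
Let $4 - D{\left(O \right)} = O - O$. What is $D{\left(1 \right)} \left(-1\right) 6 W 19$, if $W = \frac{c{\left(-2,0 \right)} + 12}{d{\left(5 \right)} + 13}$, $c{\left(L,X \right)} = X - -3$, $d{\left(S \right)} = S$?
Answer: $-380$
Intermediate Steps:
$D{\left(O \right)} = 4$ ($D{\left(O \right)} = 4 - \left(O - O\right) = 4 - 0 = 4 + 0 = 4$)
$c{\left(L,X \right)} = 3 + X$ ($c{\left(L,X \right)} = X + 3 = 3 + X$)
$W = \frac{5}{6}$ ($W = \frac{\left(3 + 0\right) + 12}{5 + 13} = \frac{3 + 12}{18} = 15 \cdot \frac{1}{18} = \frac{5}{6} \approx 0.83333$)
$D{\left(1 \right)} \left(-1\right) 6 W 19 = 4 \left(-1\right) 6 \cdot \frac{5}{6} \cdot 19 = \left(-4\right) 6 \cdot \frac{5}{6} \cdot 19 = \left(-24\right) \frac{5}{6} \cdot 19 = \left(-20\right) 19 = -380$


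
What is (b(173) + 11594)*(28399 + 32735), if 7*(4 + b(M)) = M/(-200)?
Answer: 495974853909/700 ≈ 7.0854e+8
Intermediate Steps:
b(M) = -4 - M/1400 (b(M) = -4 + (M/(-200))/7 = -4 + (M*(-1/200))/7 = -4 + (-M/200)/7 = -4 - M/1400)
(b(173) + 11594)*(28399 + 32735) = ((-4 - 1/1400*173) + 11594)*(28399 + 32735) = ((-4 - 173/1400) + 11594)*61134 = (-5773/1400 + 11594)*61134 = (16225827/1400)*61134 = 495974853909/700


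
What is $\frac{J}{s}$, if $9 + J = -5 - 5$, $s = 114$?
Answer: $- \frac{1}{6} \approx -0.16667$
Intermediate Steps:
$J = -19$ ($J = -9 - 10 = -19$)
$\frac{J}{s} = \frac{1}{114} \left(-19\right) = - \frac{1}{6}$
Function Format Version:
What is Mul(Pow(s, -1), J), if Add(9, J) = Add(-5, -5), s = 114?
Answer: Rational(-1, 6) ≈ -0.16667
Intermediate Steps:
J = -19 (J = Add(-9, Add(-5, -5)) = Add(-9, -10) = -19)
Mul(Pow(s, -1), J) = Mul(Pow(114, -1), -19) = Mul(Rational(1, 114), -19) = Rational(-1, 6)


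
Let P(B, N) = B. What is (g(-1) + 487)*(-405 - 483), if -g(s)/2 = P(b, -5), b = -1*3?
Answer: -437784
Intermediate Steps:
b = -3
g(s) = 6 (g(s) = -2*(-3) = 6)
(g(-1) + 487)*(-405 - 483) = (6 + 487)*(-405 - 483) = 493*(-888) = -437784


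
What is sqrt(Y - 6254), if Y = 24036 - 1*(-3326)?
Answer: 2*sqrt(5277) ≈ 145.29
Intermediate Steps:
Y = 27362 (Y = 24036 + 3326 = 27362)
sqrt(Y - 6254) = sqrt(27362 - 6254) = sqrt(21108) = 2*sqrt(5277)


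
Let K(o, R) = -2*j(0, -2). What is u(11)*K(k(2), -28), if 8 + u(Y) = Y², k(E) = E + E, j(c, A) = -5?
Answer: 1130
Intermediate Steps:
k(E) = 2*E
K(o, R) = 10 (K(o, R) = -2*(-5) = 10)
u(Y) = -8 + Y²
u(11)*K(k(2), -28) = (-8 + 11²)*10 = (-8 + 121)*10 = 113*10 = 1130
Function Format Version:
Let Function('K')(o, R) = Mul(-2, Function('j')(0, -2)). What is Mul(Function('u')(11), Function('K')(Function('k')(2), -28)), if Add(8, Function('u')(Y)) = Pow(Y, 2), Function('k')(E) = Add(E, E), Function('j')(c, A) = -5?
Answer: 1130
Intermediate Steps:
Function('k')(E) = Mul(2, E)
Function('K')(o, R) = 10 (Function('K')(o, R) = Mul(-2, -5) = 10)
Function('u')(Y) = Add(-8, Pow(Y, 2))
Mul(Function('u')(11), Function('K')(Function('k')(2), -28)) = Mul(Add(-8, Pow(11, 2)), 10) = Mul(Add(-8, 121), 10) = Mul(113, 10) = 1130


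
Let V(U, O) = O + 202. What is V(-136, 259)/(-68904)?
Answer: -461/68904 ≈ -0.0066905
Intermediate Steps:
V(U, O) = 202 + O
V(-136, 259)/(-68904) = (202 + 259)/(-68904) = 461*(-1/68904) = -461/68904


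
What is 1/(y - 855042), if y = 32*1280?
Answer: -1/814082 ≈ -1.2284e-6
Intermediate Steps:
y = 40960
1/(y - 855042) = 1/(40960 - 855042) = 1/(-814082) = -1/814082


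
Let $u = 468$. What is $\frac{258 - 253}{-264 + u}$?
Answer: $\frac{5}{204} \approx 0.02451$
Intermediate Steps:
$\frac{258 - 253}{-264 + u} = \frac{258 - 253}{-264 + 468} = \frac{5}{204}$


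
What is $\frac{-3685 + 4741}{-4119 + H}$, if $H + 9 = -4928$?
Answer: $- \frac{33}{283} \approx -0.11661$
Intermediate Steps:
$H = -4937$ ($H = -9 - 4928 = -4937$)
$\frac{-3685 + 4741}{-4119 + H} = \frac{-3685 + 4741}{-4119 - 4937} = \frac{1056}{-9056} = 1056 \left(- \frac{1}{9056}\right) = - \frac{33}{283}$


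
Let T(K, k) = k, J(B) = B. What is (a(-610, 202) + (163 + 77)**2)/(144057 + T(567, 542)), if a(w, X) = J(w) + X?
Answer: 57192/144599 ≈ 0.39552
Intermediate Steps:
a(w, X) = X + w (a(w, X) = w + X = X + w)
(a(-610, 202) + (163 + 77)**2)/(144057 + T(567, 542)) = ((202 - 610) + (163 + 77)**2)/(144057 + 542) = (-408 + 240**2)/144599 = (-408 + 57600)*(1/144599) = 57192*(1/144599) = 57192/144599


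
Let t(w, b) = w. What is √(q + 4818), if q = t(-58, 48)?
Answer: 2*√1190 ≈ 68.993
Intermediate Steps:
q = -58
√(q + 4818) = √(-58 + 4818) = √4760 = 2*√1190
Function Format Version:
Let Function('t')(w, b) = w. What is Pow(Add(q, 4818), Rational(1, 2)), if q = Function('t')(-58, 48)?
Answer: Mul(2, Pow(1190, Rational(1, 2))) ≈ 68.993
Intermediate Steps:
q = -58
Pow(Add(q, 4818), Rational(1, 2)) = Pow(Add(-58, 4818), Rational(1, 2)) = Pow(4760, Rational(1, 2)) = Mul(2, Pow(1190, Rational(1, 2)))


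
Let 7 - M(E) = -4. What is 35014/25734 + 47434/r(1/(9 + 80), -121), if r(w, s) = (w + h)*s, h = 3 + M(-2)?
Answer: -51678083033/1941463029 ≈ -26.618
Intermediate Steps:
M(E) = 11 (M(E) = 7 - 1*(-4) = 7 + 4 = 11)
h = 14 (h = 3 + 11 = 14)
r(w, s) = s*(14 + w) (r(w, s) = (w + 14)*s = (14 + w)*s = s*(14 + w))
35014/25734 + 47434/r(1/(9 + 80), -121) = 35014/25734 + 47434/((-121*(14 + 1/(9 + 80)))) = 35014*(1/25734) + 47434/((-121*(14 + 1/89))) = 17507/12867 + 47434/((-121*(14 + 1/89))) = 17507/12867 + 47434/((-121*1247/89)) = 17507/12867 + 47434/(-150887/89) = 17507/12867 + 47434*(-89/150887) = 17507/12867 - 4221626/150887 = -51678083033/1941463029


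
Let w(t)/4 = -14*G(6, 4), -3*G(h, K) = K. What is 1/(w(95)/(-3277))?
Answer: -9831/224 ≈ -43.888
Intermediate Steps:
G(h, K) = -K/3
w(t) = 224/3 (w(t) = 4*(-(-14)*4/3) = 4*(-14*(-4/3)) = 4*(56/3) = 224/3)
1/(w(95)/(-3277)) = 1/((224/3)/(-3277)) = 1/((224/3)*(-1/3277)) = 1/(-224/9831) = -9831/224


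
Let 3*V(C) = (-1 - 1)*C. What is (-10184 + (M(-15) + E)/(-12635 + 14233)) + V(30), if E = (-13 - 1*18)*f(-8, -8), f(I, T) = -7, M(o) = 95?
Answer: -8152840/799 ≈ -10204.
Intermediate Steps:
E = 217 (E = (-13 - 1*18)*(-7) = (-13 - 18)*(-7) = -31*(-7) = 217)
V(C) = -2*C/3 (V(C) = ((-1 - 1)*C)/3 = (-2*C)/3 = -2*C/3)
(-10184 + (M(-15) + E)/(-12635 + 14233)) + V(30) = (-10184 + (95 + 217)/(-12635 + 14233)) - 2/3*30 = (-10184 + 312/1598) - 20 = (-10184 + 312*(1/1598)) - 20 = (-10184 + 156/799) - 20 = -8136860/799 - 20 = -8152840/799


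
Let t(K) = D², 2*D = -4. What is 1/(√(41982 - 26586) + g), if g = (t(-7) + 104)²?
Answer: 972/11336125 - √3849/68016750 ≈ 8.4831e-5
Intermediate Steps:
D = -2 (D = (½)*(-4) = -2)
t(K) = 4 (t(K) = (-2)² = 4)
g = 11664 (g = (4 + 104)² = 108² = 11664)
1/(√(41982 - 26586) + g) = 1/(√(41982 - 26586) + 11664) = 1/(√15396 + 11664) = 1/(2*√3849 + 11664) = 1/(11664 + 2*√3849)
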